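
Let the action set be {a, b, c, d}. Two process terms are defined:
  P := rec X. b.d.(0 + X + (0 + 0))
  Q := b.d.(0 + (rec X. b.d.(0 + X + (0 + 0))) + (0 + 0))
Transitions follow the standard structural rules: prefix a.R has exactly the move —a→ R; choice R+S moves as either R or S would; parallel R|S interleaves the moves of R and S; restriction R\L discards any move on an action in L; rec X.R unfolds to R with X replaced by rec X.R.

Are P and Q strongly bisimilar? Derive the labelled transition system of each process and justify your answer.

P's transition system — 3 states:
  m0 = rec X. b.d.(0 + X + (0 + 0)) ⊢ ··b··> m1
  m1 = d.(0 + (rec X. b.d.(0 + X + (0 + 0))) + (0 + 0)) ⊢ ··d··> m2
  m2 = 0 + (rec X. b.d.(0 + X + (0 + 0))) + (0 + 0) ⊢ ··b··> m1
Q's transition system — 3 states:
  n0 = b.d.(0 + (rec X. b.d.(0 + X + (0 + 0))) + (0 + 0)) ⊢ ··b··> n1
  n1 = d.(0 + (rec X. b.d.(0 + X + (0 + 0))) + (0 + 0)) ⊢ ··d··> n2
  n2 = 0 + (rec X. b.d.(0 + X + (0 + 0))) + (0 + 0) ⊢ ··b··> n1
Bisimilarity quotient blocks:
  B0 = {m0, m2, n0, n2}
  B1 = {m1, n1}
m0 ∈ B0, n0 ∈ B0 → same block

bisimilar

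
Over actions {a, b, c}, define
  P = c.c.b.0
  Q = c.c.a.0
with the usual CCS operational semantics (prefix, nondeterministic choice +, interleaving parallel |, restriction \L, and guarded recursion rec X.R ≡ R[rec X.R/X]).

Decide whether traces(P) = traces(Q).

P's transition system — 4 states:
  m0 = c.c.b.0 | =c=> m1
  m1 = c.b.0 | =c=> m2
  m2 = b.0 | =b=> m3
  m3 = 0 | (no moves)
Q's transition system — 4 states:
  n0 = c.c.a.0 | =c=> n1
  n1 = c.a.0 | =c=> n2
  n2 = a.0 | =a=> n3
  n3 = 0 | (no moves)
Trace ⟨ccb⟩ through P, begin at {m0}:
  [1] c ⇒ {m1}
  [2] c ⇒ {m2}
  [3] b ⇒ {m3}
  P completes σ.
Trace ⟨ccb⟩ through Q, begin at {n0}:
  [1] c ⇒ {n1}
  [2] c ⇒ {n2}
  [3] b ⇒ ∅ (Q stuck)

traces(P) ≠ traces(Q) — witness ⟨ccb⟩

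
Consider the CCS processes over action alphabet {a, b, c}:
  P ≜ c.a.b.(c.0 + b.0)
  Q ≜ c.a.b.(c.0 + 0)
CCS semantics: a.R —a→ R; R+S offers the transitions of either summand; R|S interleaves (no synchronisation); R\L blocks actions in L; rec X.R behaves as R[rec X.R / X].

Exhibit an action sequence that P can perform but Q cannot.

LTS(P): 5 reachable states
  p0 = c.a.b.(c.0 + b.0) → -c-> p1
  p1 = a.b.(c.0 + b.0) → -a-> p2
  p2 = b.(c.0 + b.0) → -b-> p3
  p3 = c.0 + b.0 → -b-> p4, -c-> p4
  p4 = 0 → ∅
LTS(Q): 5 reachable states
  q0 = c.a.b.(c.0 + 0) → -c-> q1
  q1 = a.b.(c.0 + 0) → -a-> q2
  q2 = b.(c.0 + 0) → -b-> q3
  q3 = c.0 + 0 → -c-> q4
  q4 = 0 → ∅
Executing cabb from P (initial set {p0}):
  [1] c ⇒ {p1}
  [2] a ⇒ {p2}
  [3] b ⇒ {p3}
  [4] b ⇒ {p4}
  P completes σ.
Executing cabb from Q (initial set {q0}):
  [1] c ⇒ {q1}
  [2] a ⇒ {q2}
  [3] b ⇒ {q3}
  [4] b ⇒ ∅  — Q cannot continue

cabb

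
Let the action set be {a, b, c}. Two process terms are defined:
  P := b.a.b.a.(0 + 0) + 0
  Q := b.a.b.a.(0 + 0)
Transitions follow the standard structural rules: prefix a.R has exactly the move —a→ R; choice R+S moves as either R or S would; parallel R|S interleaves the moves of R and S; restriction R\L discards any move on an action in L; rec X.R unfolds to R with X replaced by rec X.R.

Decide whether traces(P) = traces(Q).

Reachable graph of P (5 states):
  u0 = b.a.b.a.(0 + 0) + 0 → ··b··> u1
  u1 = a.b.a.(0 + 0) → ··a··> u2
  u2 = b.a.(0 + 0) → ··b··> u3
  u3 = a.(0 + 0) → ··a··> u4
  u4 = 0 + 0 → stopped
Reachable graph of Q (5 states):
  v0 = b.a.b.a.(0 + 0) → ··b··> v1
  v1 = a.b.a.(0 + 0) → ··a··> v2
  v2 = b.a.(0 + 0) → ··b··> v3
  v3 = a.(0 + 0) → ··a··> v4
  v4 = 0 + 0 → stopped
Coarsest stable partition (strong bisimilarity classes):
  B0 = {u0, v0}
  B1 = {u1, v1}
  B2 = {u2, v2}
  B3 = {u3, v3}
  B4 = {u4, v4}
u0 ∈ B0, v0 ∈ B0 → same block
Bisimilar ⇒ trace-equivalent.

traces(P) = traces(Q)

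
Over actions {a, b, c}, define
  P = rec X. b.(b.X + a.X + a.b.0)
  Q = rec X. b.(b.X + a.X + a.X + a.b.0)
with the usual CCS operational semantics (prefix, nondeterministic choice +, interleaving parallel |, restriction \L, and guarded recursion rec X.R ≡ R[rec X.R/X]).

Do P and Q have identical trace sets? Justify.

YES

LTS(P): 4 reachable states
  s0 = rec X. b.(b.X + a.X + a.b.0) ⊢ -b-> s1
  s1 = b.(rec X. b.(b.X + a.X + a.b.0)) + a.(rec X. b.(b.X + a.X + a.b.0)) + a.b.0 ⊢ -a-> s0, -a-> s2, -b-> s0
  s2 = b.0 ⊢ -b-> s3
  s3 = 0 ⊢ deadlocked
LTS(Q): 4 reachable states
  t0 = rec X. b.(b.X + a.X + a.X + a.b.0) ⊢ -b-> t1
  t1 = b.(rec X. b.(b.X + a.X + a.X + a.b.0)) + a.(rec X. b.(b.X + a.X + a.X + a.b.0)) + a.(rec X. b.(b.X + a.X + a.X + a.b.0)) + a.b.0 ⊢ -a-> t0, -a-> t2, -b-> t0
  t2 = b.0 ⊢ -b-> t3
  t3 = 0 ⊢ deadlocked
Bisimilarity quotient blocks:
  B0 = {s0, t0}
  B1 = {s1, t1}
  B2 = {s2, t2}
  B3 = {s3, t3}
s0 ∈ B0, t0 ∈ B0 → same block
Bisimilar ⇒ trace-equivalent.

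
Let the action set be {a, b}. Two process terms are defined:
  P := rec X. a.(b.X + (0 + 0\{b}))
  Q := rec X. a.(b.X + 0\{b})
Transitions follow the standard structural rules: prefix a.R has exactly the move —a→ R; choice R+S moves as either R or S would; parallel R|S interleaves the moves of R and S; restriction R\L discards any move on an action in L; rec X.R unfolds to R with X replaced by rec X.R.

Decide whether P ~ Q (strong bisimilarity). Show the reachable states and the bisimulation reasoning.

bisimilar

P's transition system — 2 states:
  m0 = rec X. a.(b.X + (0 + 0\{b})) :: --a--▸ m1
  m1 = b.(rec X. a.(b.X + (0 + 0\{b}))) + (0 + 0\{b}) :: --b--▸ m0
Q's transition system — 2 states:
  n0 = rec X. a.(b.X + 0\{b}) :: --a--▸ n1
  n1 = b.(rec X. a.(b.X + 0\{b})) + 0\{b} :: --b--▸ n0
Partition-refinement fixed point:
  B0 = {m0, n0}
  B1 = {m1, n1}
m0 ∈ B0, n0 ∈ B0 → same block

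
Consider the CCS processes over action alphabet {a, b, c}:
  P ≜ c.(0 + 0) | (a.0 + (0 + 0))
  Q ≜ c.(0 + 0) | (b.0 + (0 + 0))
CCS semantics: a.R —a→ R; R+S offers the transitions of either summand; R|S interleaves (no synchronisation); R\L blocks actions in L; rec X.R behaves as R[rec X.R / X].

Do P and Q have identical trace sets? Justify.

LTS(P): 4 reachable states
  s0 = c.(0 + 0) | (a.0 + (0 + 0)) → =a=> s1, =c=> s2
  s1 = c.(0 + 0) | 0 → =c=> s3
  s2 = (0 + 0) | (a.0 + (0 + 0)) → =a=> s3
  s3 = (0 + 0) | 0 → ∅
LTS(Q): 4 reachable states
  t0 = c.(0 + 0) | (b.0 + (0 + 0)) → =b=> t1, =c=> t2
  t1 = c.(0 + 0) | 0 → =c=> t3
  t2 = (0 + 0) | (b.0 + (0 + 0)) → =b=> t3
  t3 = (0 + 0) | 0 → ∅
Trace ⟨a⟩ through P, begin at {s0}:
  after a @ step 1: {s1}
  P completes σ.
Trace ⟨a⟩ through Q, begin at {t0}:
  after a @ step 1: ∅  — Q cannot continue

traces(P) ≠ traces(Q) — witness ⟨a⟩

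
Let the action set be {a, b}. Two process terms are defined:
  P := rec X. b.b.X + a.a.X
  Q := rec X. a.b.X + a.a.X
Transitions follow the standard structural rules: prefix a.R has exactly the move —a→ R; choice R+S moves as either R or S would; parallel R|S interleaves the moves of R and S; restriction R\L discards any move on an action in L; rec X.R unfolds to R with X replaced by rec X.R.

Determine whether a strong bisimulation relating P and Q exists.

not bisimilar

Reachable graph of P (3 states):
  s0 = rec X. b.b.X + a.a.X ⊢ =a=> s1, =b=> s2
  s1 = a.(rec X. b.b.X + a.a.X) ⊢ =a=> s0
  s2 = b.(rec X. b.b.X + a.a.X) ⊢ =b=> s0
Reachable graph of Q (3 states):
  t0 = rec X. a.b.X + a.a.X ⊢ =a=> t1, =a=> t2
  t1 = a.(rec X. a.b.X + a.a.X) ⊢ =a=> t0
  t2 = b.(rec X. a.b.X + a.a.X) ⊢ =b=> t0
Coarsest stable partition (strong bisimilarity classes):
  B0 = {s0}
  B1 = {s1}
  B2 = {s2}
  B3 = {t0}
  B4 = {t1}
  B5 = {t2}
s0 ∈ B0, t0 ∈ B3 → different blocks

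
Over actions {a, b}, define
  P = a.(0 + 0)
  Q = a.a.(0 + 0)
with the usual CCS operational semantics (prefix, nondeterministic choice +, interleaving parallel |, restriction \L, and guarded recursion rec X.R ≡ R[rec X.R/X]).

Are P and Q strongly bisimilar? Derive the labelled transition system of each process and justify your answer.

NO

LTS(P): 2 reachable states
  m0 = a.(0 + 0) → ··a··> m1
  m1 = 0 + 0 → ∅
LTS(Q): 3 reachable states
  n0 = a.a.(0 + 0) → ··a··> n1
  n1 = a.(0 + 0) → ··a··> n2
  n2 = 0 + 0 → ∅
Bisimilarity quotient blocks:
  B0 = {m0, n1}
  B1 = {m1, n2}
  B2 = {n0}
m0 ∈ B0, n0 ∈ B2 → different blocks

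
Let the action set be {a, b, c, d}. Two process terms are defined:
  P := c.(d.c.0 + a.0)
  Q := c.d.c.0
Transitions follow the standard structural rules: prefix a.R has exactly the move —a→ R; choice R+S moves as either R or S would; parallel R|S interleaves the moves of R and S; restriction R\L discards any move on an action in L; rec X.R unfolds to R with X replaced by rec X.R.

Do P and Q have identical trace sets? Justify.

NO — witness ⟨ca⟩

P's transition system — 4 states:
  u0 = c.(d.c.0 + a.0) | --c--▸ u1
  u1 = d.c.0 + a.0 | --a--▸ u2, --d--▸ u3
  u2 = 0 | ·
  u3 = c.0 | --c--▸ u2
Q's transition system — 4 states:
  v0 = c.d.c.0 | --c--▸ v1
  v1 = d.c.0 | --d--▸ v2
  v2 = c.0 | --c--▸ v3
  v3 = 0 | ·
Run σ = ⟨ca⟩ on P: start {u0}
  after c @ step 1: {u1}
  after a @ step 2: {u2}
  — P admits the full trace.
Run σ = ⟨ca⟩ on Q: start {v0}
  after c @ step 1: {v1}
  after a @ step 2: no successor for Q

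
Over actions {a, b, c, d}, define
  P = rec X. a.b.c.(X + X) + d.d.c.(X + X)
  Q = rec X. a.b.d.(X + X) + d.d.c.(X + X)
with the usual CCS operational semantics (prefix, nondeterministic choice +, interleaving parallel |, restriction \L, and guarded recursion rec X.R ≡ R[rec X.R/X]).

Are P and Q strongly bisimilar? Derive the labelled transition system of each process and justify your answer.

P's transition system — 5 states:
  u0 = rec X. a.b.c.(X + X) + d.d.c.(X + X) | --a--▸ u1, --d--▸ u2
  u1 = b.c.((rec X. a.b.c.(X + X) + d.d.c.(X + X)) + (rec X. a.b.c.(X + X) + d.d.c.(X + X))) | --b--▸ u3
  u2 = d.c.((rec X. a.b.c.(X + X) + d.d.c.(X + X)) + (rec X. a.b.c.(X + X) + d.d.c.(X + X))) | --d--▸ u3
  u3 = c.((rec X. a.b.c.(X + X) + d.d.c.(X + X)) + (rec X. a.b.c.(X + X) + d.d.c.(X + X))) | --c--▸ u4
  u4 = (rec X. a.b.c.(X + X) + d.d.c.(X + X)) + (rec X. a.b.c.(X + X) + d.d.c.(X + X)) | --a--▸ u1, --d--▸ u2
Q's transition system — 6 states:
  v0 = rec X. a.b.d.(X + X) + d.d.c.(X + X) | --a--▸ v1, --d--▸ v2
  v1 = b.d.((rec X. a.b.d.(X + X) + d.d.c.(X + X)) + (rec X. a.b.d.(X + X) + d.d.c.(X + X))) | --b--▸ v3
  v2 = d.c.((rec X. a.b.d.(X + X) + d.d.c.(X + X)) + (rec X. a.b.d.(X + X) + d.d.c.(X + X))) | --d--▸ v4
  v3 = d.((rec X. a.b.d.(X + X) + d.d.c.(X + X)) + (rec X. a.b.d.(X + X) + d.d.c.(X + X))) | --d--▸ v5
  v4 = c.((rec X. a.b.d.(X + X) + d.d.c.(X + X)) + (rec X. a.b.d.(X + X) + d.d.c.(X + X))) | --c--▸ v5
  v5 = (rec X. a.b.d.(X + X) + d.d.c.(X + X)) + (rec X. a.b.d.(X + X) + d.d.c.(X + X)) | --a--▸ v1, --d--▸ v2
Coarsest stable partition (strong bisimilarity classes):
  B0 = {u0, u4}
  B1 = {u2}
  B2 = {u3}
  B3 = {u1}
  B4 = {v0, v5}
  B5 = {v1}
  B6 = {v3}
  B7 = {v2}
  B8 = {v4}
u0 ∈ B0, v0 ∈ B4 → different blocks

P ≁ Q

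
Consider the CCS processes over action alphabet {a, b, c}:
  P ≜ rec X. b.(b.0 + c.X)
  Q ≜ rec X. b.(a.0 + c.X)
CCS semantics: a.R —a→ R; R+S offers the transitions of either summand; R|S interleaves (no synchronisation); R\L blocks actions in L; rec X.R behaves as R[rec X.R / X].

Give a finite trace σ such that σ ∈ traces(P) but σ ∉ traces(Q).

P's transition system — 3 states:
  u0 = rec X. b.(b.0 + c.X) :: --b--▸ u1
  u1 = b.0 + c.(rec X. b.(b.0 + c.X)) :: --b--▸ u2, --c--▸ u0
  u2 = 0 :: deadlocked
Q's transition system — 3 states:
  v0 = rec X. b.(a.0 + c.X) :: --b--▸ v1
  v1 = a.0 + c.(rec X. b.(a.0 + c.X)) :: --a--▸ v2, --c--▸ v0
  v2 = 0 :: deadlocked
Executing bb from P (initial set {u0}):
  after b @ step 1: {u1}
  after b @ step 2: {u2}
  — P admits the full trace.
Executing bb from Q (initial set {v0}):
  after b @ step 1: {v1}
  after b @ step 2: ∅ (Q stuck)

bb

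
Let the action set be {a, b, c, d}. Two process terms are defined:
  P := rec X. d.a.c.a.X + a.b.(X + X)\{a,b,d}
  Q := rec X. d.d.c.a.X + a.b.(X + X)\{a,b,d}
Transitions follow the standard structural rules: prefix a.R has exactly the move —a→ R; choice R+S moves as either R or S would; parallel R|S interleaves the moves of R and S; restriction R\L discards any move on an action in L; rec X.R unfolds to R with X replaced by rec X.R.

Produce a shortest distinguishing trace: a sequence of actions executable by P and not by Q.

da

LTS(P): 6 reachable states
  u0 = rec X. d.a.c.a.X + a.b.(X + X)\{a,b,d} :: —a→ u1, —d→ u2
  u1 = b.((rec X. d.a.c.a.X + a.b.(X + X)\{a,b,d}) + (rec X. d.a.c.a.X + a.b.(X + X)\{a,b,d}))\{a,b,d} :: —b→ u3
  u2 = a.c.a.(rec X. d.a.c.a.X + a.b.(X + X)\{a,b,d}) :: —a→ u4
  u3 = ((rec X. d.a.c.a.X + a.b.(X + X)\{a,b,d}) + (rec X. d.a.c.a.X + a.b.(X + X)\{a,b,d}))\{a,b,d} :: ∅
  u4 = c.a.(rec X. d.a.c.a.X + a.b.(X + X)\{a,b,d}) :: —c→ u5
  u5 = a.(rec X. d.a.c.a.X + a.b.(X + X)\{a,b,d}) :: —a→ u0
LTS(Q): 6 reachable states
  v0 = rec X. d.d.c.a.X + a.b.(X + X)\{a,b,d} :: —a→ v1, —d→ v2
  v1 = b.((rec X. d.d.c.a.X + a.b.(X + X)\{a,b,d}) + (rec X. d.d.c.a.X + a.b.(X + X)\{a,b,d}))\{a,b,d} :: —b→ v3
  v2 = d.c.a.(rec X. d.d.c.a.X + a.b.(X + X)\{a,b,d}) :: —d→ v4
  v3 = ((rec X. d.d.c.a.X + a.b.(X + X)\{a,b,d}) + (rec X. d.d.c.a.X + a.b.(X + X)\{a,b,d}))\{a,b,d} :: ∅
  v4 = c.a.(rec X. d.d.c.a.X + a.b.(X + X)\{a,b,d}) :: —c→ v5
  v5 = a.(rec X. d.d.c.a.X + a.b.(X + X)\{a,b,d}) :: —a→ v0
Executing da from P (initial set {u0}):
  after d @ step 1: {u2}
  after a @ step 2: {u4}
  — P admits the full trace.
Executing da from Q (initial set {v0}):
  after d @ step 1: {v2}
  after a @ step 2: ∅ (Q stuck)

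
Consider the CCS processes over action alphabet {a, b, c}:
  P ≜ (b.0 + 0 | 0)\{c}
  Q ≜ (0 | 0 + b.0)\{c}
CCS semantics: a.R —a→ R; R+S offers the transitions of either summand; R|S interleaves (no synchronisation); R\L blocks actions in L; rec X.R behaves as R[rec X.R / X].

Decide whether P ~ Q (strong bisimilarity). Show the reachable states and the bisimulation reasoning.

P's transition system — 2 states:
  m0 = (b.0 + 0 | 0)\{c} | --b--▸ m1
  m1 = 0\{c} | ·
Q's transition system — 2 states:
  n0 = (0 | 0 + b.0)\{c} | --b--▸ n1
  n1 = 0\{c} | ·
Bisimilarity quotient blocks:
  B0 = {m0, n0}
  B1 = {m1, n1}
m0 ∈ B0, n0 ∈ B0 → same block

YES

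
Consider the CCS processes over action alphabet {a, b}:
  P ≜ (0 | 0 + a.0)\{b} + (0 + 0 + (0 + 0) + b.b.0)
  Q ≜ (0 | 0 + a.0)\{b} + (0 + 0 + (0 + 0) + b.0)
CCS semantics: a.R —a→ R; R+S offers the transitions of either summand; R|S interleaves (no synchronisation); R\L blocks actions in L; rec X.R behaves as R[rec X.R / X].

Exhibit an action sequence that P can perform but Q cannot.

bb

LTS(P): 4 reachable states
  s0 = (0 | 0 + a.0)\{b} + (0 + 0 + (0 + 0) + b.b.0) has moves =a=> s1, =b=> s2
  s1 = 0\{b} has moves (no moves)
  s2 = b.0 has moves =b=> s3
  s3 = 0 has moves (no moves)
LTS(Q): 3 reachable states
  t0 = (0 | 0 + a.0)\{b} + (0 + 0 + (0 + 0) + b.0) has moves =a=> t1, =b=> t2
  t1 = 0\{b} has moves (no moves)
  t2 = 0 has moves (no moves)
Run σ = ⟨bb⟩ on P: start {s0}
  after b @ step 1: {s2}
  after b @ step 2: {s3}
  ✓ P
Run σ = ⟨bb⟩ on Q: start {t0}
  after b @ step 1: {t2}
  after b @ step 2: ∅  — Q cannot continue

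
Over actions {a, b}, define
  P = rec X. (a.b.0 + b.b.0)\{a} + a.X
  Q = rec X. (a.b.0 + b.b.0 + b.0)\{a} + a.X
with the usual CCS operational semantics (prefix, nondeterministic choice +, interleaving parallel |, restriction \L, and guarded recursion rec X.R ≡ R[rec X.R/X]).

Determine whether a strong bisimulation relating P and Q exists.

NO

P's transition system — 3 states:
  u0 = rec X. (a.b.0 + b.b.0)\{a} + a.X → =a=> u0, =b=> u1
  u1 = (b.0)\{a} → =b=> u2
  u2 = 0\{a} → (no moves)
Q's transition system — 3 states:
  v0 = rec X. (a.b.0 + b.b.0 + b.0)\{a} + a.X → =a=> v0, =b=> v1, =b=> v2
  v1 = (b.0)\{a} → =b=> v2
  v2 = 0\{a} → (no moves)
Coarsest stable partition (strong bisimilarity classes):
  B0 = {u0}
  B1 = {u1, v1}
  B2 = {u2, v2}
  B3 = {v0}
u0 ∈ B0, v0 ∈ B3 → different blocks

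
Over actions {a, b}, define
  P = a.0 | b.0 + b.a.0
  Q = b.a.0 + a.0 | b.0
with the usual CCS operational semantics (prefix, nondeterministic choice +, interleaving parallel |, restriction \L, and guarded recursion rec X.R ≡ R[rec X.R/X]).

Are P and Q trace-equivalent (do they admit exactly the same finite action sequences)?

LTS(P): 6 reachable states
  u0 = a.0 | b.0 + b.a.0 ⊢ —a→ u1, —b→ u2, —b→ u3
  u1 = 0 | b.0 ⊢ —b→ u4
  u2 = a.0 ⊢ —a→ u5
  u3 = a.0 | 0 ⊢ —a→ u4
  u4 = 0 | 0 ⊢ ·
  u5 = 0 ⊢ ·
LTS(Q): 6 reachable states
  v0 = b.a.0 + a.0 | b.0 ⊢ —a→ v1, —b→ v2, —b→ v3
  v1 = 0 | b.0 ⊢ —b→ v4
  v2 = a.0 ⊢ —a→ v5
  v3 = a.0 | 0 ⊢ —a→ v4
  v4 = 0 | 0 ⊢ ·
  v5 = 0 ⊢ ·
Bisimilarity quotient blocks:
  B0 = {u0, v0}
  B1 = {u1, v1}
  B2 = {u4, u5, v4, v5}
  B3 = {u2, u3, v2, v3}
u0 ∈ B0, v0 ∈ B0 → same block
Bisimilar ⇒ trace-equivalent.

trace-equivalent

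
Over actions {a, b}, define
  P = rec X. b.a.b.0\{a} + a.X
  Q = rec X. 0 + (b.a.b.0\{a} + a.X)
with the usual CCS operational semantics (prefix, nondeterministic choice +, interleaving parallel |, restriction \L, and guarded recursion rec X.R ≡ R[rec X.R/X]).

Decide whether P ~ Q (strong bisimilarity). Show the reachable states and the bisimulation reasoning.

YES

Reachable graph of P (4 states):
  p0 = rec X. b.a.b.0\{a} + a.X has moves —a→ p0, —b→ p1
  p1 = a.b.0\{a} has moves —a→ p2
  p2 = b.0\{a} has moves —b→ p3
  p3 = 0\{a} has moves stopped
Reachable graph of Q (4 states):
  q0 = rec X. 0 + (b.a.b.0\{a} + a.X) has moves —a→ q0, —b→ q1
  q1 = a.b.0\{a} has moves —a→ q2
  q2 = b.0\{a} has moves —b→ q3
  q3 = 0\{a} has moves stopped
Bisimilarity quotient blocks:
  B0 = {p0, q0}
  B1 = {p1, q1}
  B2 = {p2, q2}
  B3 = {p3, q3}
p0 ∈ B0, q0 ∈ B0 → same block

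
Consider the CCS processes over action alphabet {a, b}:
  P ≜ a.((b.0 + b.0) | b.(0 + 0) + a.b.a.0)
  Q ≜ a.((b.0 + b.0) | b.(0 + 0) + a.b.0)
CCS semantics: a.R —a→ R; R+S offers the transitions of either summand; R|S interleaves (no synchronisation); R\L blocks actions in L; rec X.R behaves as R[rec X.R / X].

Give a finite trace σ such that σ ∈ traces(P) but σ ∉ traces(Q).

aaba

Reachable graph of P (8 states):
  m0 = a.((b.0 + b.0) | b.(0 + 0) + a.b.a.0) | --a--▸ m1
  m1 = (b.0 + b.0) | b.(0 + 0) + a.b.a.0 | --a--▸ m2, --b--▸ m3, --b--▸ m4
  m2 = b.a.0 | --b--▸ m5
  m3 = (b.0 + b.0) | (0 + 0) | --b--▸ m6
  m4 = 0 | b.(0 + 0) | --b--▸ m6
  m5 = a.0 | --a--▸ m7
  m6 = 0 | (0 + 0) | (no moves)
  m7 = 0 | (no moves)
Reachable graph of Q (7 states):
  n0 = a.((b.0 + b.0) | b.(0 + 0) + a.b.0) | --a--▸ n1
  n1 = (b.0 + b.0) | b.(0 + 0) + a.b.0 | --a--▸ n2, --b--▸ n3, --b--▸ n4
  n2 = b.0 | --b--▸ n5
  n3 = (b.0 + b.0) | (0 + 0) | --b--▸ n6
  n4 = 0 | b.(0 + 0) | --b--▸ n6
  n5 = 0 | (no moves)
  n6 = 0 | (0 + 0) | (no moves)
Trace ⟨aaba⟩ through P, begin at {m0}:
  [1] a ⇒ {m1}
  [2] a ⇒ {m2}
  [3] b ⇒ {m5}
  [4] a ⇒ {m7}
  — P admits the full trace.
Trace ⟨aaba⟩ through Q, begin at {n0}:
  [1] a ⇒ {n1}
  [2] a ⇒ {n2}
  [3] b ⇒ {n5}
  [4] a ⇒ ∅  — Q cannot continue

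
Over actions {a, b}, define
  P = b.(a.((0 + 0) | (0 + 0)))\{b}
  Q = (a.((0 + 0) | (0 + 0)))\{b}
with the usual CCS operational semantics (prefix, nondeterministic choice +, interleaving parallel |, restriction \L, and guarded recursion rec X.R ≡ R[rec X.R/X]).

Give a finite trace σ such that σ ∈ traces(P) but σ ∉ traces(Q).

b

P's transition system — 3 states:
  m0 = b.(a.((0 + 0) | (0 + 0)))\{b} | ··b··> m1
  m1 = (a.((0 + 0) | (0 + 0)))\{b} | ··a··> m2
  m2 = ((0 + 0) | (0 + 0))\{b} | (no moves)
Q's transition system — 2 states:
  n0 = (a.((0 + 0) | (0 + 0)))\{b} | ··a··> n1
  n1 = ((0 + 0) | (0 + 0))\{b} | (no moves)
Executing b from P (initial set {m0}):
  step 1 (b): {m1}
  P completes σ.
Executing b from Q (initial set {n0}):
  step 1 (b): ∅  — Q cannot continue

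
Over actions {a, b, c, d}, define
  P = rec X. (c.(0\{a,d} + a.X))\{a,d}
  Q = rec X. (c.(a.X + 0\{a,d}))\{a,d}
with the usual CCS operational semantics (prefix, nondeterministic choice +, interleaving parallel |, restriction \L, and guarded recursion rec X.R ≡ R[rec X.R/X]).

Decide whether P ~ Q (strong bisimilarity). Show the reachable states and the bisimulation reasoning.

P's transition system — 2 states:
  s0 = rec X. (c.(0\{a,d} + a.X))\{a,d} ⊢ =c=> s1
  s1 = (0\{a,d} + a.(rec X. (c.(0\{a,d} + a.X))\{a,d}))\{a,d} ⊢ ∅
Q's transition system — 2 states:
  t0 = rec X. (c.(a.X + 0\{a,d}))\{a,d} ⊢ =c=> t1
  t1 = (a.(rec X. (c.(a.X + 0\{a,d}))\{a,d}) + 0\{a,d})\{a,d} ⊢ ∅
Bisimilarity quotient blocks:
  B0 = {s0, t0}
  B1 = {s1, t1}
s0 ∈ B0, t0 ∈ B0 → same block

P ~ Q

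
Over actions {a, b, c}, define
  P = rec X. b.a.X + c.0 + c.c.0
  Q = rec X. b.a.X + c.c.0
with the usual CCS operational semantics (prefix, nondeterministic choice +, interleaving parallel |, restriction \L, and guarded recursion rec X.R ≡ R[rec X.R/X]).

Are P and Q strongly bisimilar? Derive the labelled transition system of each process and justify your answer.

P's transition system — 4 states:
  u0 = rec X. b.a.X + c.0 + c.c.0 :: ··b··> u1, ··c··> u2, ··c··> u3
  u1 = a.(rec X. b.a.X + c.0 + c.c.0) :: ··a··> u0
  u2 = 0 :: ·
  u3 = c.0 :: ··c··> u2
Q's transition system — 4 states:
  v0 = rec X. b.a.X + c.c.0 :: ··b··> v1, ··c··> v2
  v1 = a.(rec X. b.a.X + c.c.0) :: ··a··> v0
  v2 = c.0 :: ··c··> v3
  v3 = 0 :: ·
Bisimilarity quotient blocks:
  B0 = {u0}
  B1 = {u3, v2}
  B2 = {u2, v3}
  B3 = {u1}
  B4 = {v0}
  B5 = {v1}
u0 ∈ B0, v0 ∈ B4 → different blocks

P ≁ Q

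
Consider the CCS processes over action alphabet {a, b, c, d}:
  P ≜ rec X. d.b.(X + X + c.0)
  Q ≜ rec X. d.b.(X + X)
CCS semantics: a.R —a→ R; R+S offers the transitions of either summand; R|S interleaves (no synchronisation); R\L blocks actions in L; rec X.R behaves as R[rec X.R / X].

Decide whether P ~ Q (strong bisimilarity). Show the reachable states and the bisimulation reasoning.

Reachable graph of P (4 states):
  s0 = rec X. d.b.(X + X + c.0) :: --d--▸ s1
  s1 = b.((rec X. d.b.(X + X + c.0)) + (rec X. d.b.(X + X + c.0)) + c.0) :: --b--▸ s2
  s2 = (rec X. d.b.(X + X + c.0)) + (rec X. d.b.(X + X + c.0)) + c.0 :: --c--▸ s3, --d--▸ s1
  s3 = 0 :: deadlocked
Reachable graph of Q (3 states):
  t0 = rec X. d.b.(X + X) :: --d--▸ t1
  t1 = b.((rec X. d.b.(X + X)) + (rec X. d.b.(X + X))) :: --b--▸ t2
  t2 = (rec X. d.b.(X + X)) + (rec X. d.b.(X + X)) :: --d--▸ t1
Bisimilarity quotient blocks:
  B0 = {s0}
  B1 = {s1}
  B2 = {s2}
  B3 = {s3}
  B4 = {t0, t2}
  B5 = {t1}
s0 ∈ B0, t0 ∈ B4 → different blocks

P ≁ Q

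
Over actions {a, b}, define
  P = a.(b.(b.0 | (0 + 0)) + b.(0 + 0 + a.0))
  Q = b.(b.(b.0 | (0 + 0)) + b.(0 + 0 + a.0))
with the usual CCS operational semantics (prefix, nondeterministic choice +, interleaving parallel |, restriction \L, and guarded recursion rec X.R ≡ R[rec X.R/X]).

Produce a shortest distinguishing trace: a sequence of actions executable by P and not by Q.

a

P's transition system — 6 states:
  p0 = a.(b.(b.0 | (0 + 0)) + b.(0 + 0 + a.0)) has moves -a-> p1
  p1 = b.(b.0 | (0 + 0)) + b.(0 + 0 + a.0) has moves -b-> p2, -b-> p3
  p2 = 0 + 0 + a.0 has moves -a-> p4
  p3 = b.0 | (0 + 0) has moves -b-> p5
  p4 = 0 has moves deadlocked
  p5 = 0 | (0 + 0) has moves deadlocked
Q's transition system — 6 states:
  q0 = b.(b.(b.0 | (0 + 0)) + b.(0 + 0 + a.0)) has moves -b-> q1
  q1 = b.(b.0 | (0 + 0)) + b.(0 + 0 + a.0) has moves -b-> q2, -b-> q3
  q2 = 0 + 0 + a.0 has moves -a-> q4
  q3 = b.0 | (0 + 0) has moves -b-> q5
  q4 = 0 has moves deadlocked
  q5 = 0 | (0 + 0) has moves deadlocked
Executing a from P (initial set {p0}):
  [1] a ⇒ {p1}
  — P admits the full trace.
Executing a from Q (initial set {q0}):
  [1] a ⇒ ∅ (Q stuck)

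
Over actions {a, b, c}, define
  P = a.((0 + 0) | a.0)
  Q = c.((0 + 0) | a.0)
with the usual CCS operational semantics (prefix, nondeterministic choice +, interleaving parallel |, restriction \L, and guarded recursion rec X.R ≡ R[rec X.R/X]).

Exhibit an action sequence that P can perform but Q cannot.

a

LTS(P): 3 reachable states
  m0 = a.((0 + 0) | a.0) ⊢ —a→ m1
  m1 = (0 + 0) | a.0 ⊢ —a→ m2
  m2 = (0 + 0) | 0 ⊢ stopped
LTS(Q): 3 reachable states
  n0 = c.((0 + 0) | a.0) ⊢ —c→ n1
  n1 = (0 + 0) | a.0 ⊢ —a→ n2
  n2 = (0 + 0) | 0 ⊢ stopped
Trace ⟨a⟩ through P, begin at {m0}:
  after a @ step 1: {m1}
  ✓ P
Trace ⟨a⟩ through Q, begin at {n0}:
  after a @ step 1: no successor for Q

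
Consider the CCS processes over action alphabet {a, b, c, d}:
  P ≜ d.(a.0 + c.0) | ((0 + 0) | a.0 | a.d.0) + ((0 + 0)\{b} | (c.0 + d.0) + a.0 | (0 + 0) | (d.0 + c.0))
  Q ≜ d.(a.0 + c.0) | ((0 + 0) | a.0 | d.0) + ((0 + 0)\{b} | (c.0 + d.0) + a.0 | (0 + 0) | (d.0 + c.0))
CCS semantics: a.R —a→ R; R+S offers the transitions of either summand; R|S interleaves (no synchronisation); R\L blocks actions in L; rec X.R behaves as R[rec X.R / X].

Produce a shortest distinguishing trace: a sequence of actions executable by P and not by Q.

aa

Reachable graph of P (22 states):
  p0 = d.(a.0 + c.0) | ((0 + 0) | a.0 | a.d.0) + ((0 + 0)\{b} | (c.0 + d.0) + a.0 | (0 + 0) | (d.0 + c.0)) has moves —a→ p1, —a→ p2, —a→ p3, —c→ p4, —c→ p5, —d→ p4, —d→ p5, —d→ p6
  p1 = 0 | (0 + 0) | (d.0 + c.0) has moves —c→ p7, —d→ p7
  p2 = d.(a.0 + c.0) | ((0 + 0) | 0 | a.d.0) has moves —a→ p8, —d→ p9
  p3 = d.(a.0 + c.0) | ((0 + 0) | a.0 | d.0) has moves —a→ p8, —d→ p10, —d→ p11
  p4 = (0 + 0)\{b} | 0 has moves ∅
  p5 = a.0 | (0 + 0) | 0 has moves —a→ p7
  p6 = (a.0 + c.0) | ((0 + 0) | a.0 | a.d.0) has moves —a→ p10, —a→ p12, —a→ p9, —c→ p12
  p7 = 0 | (0 + 0) | 0 has moves ∅
  p8 = d.(a.0 + c.0) | ((0 + 0) | 0 | d.0) has moves —d→ p13, —d→ p14
  p9 = (a.0 + c.0) | ((0 + 0) | 0 | a.d.0) has moves —a→ p13, —a→ p15, —c→ p15
  p10 = (a.0 + c.0) | ((0 + 0) | a.0 | d.0) has moves —a→ p13, —a→ p16, —c→ p16, —d→ p17
  p11 = d.(a.0 + c.0) | ((0 + 0) | a.0 | 0) has moves —a→ p14, —d→ p17
  p12 = 0 | ((0 + 0) | a.0 | a.d.0) has moves —a→ p15, —a→ p16
  p13 = (a.0 + c.0) | ((0 + 0) | 0 | d.0) has moves —a→ p18, —c→ p18, —d→ p19
  p14 = d.(a.0 + c.0) | ((0 + 0) | 0 | 0) has moves —d→ p19
  p15 = 0 | ((0 + 0) | 0 | a.d.0) has moves —a→ p18
  p16 = 0 | ((0 + 0) | a.0 | d.0) has moves —a→ p18, —d→ p20
  p17 = (a.0 + c.0) | ((0 + 0) | a.0 | 0) has moves —a→ p19, —a→ p20, —c→ p20
  p18 = 0 | ((0 + 0) | 0 | d.0) has moves —d→ p21
  p19 = (a.0 + c.0) | ((0 + 0) | 0 | 0) has moves —a→ p21, —c→ p21
  p20 = 0 | ((0 + 0) | a.0 | 0) has moves —a→ p21
  p21 = 0 | ((0 + 0) | 0 | 0) has moves ∅
Reachable graph of Q (16 states):
  q0 = d.(a.0 + c.0) | ((0 + 0) | a.0 | d.0) + ((0 + 0)\{b} | (c.0 + d.0) + a.0 | (0 + 0) | (d.0 + c.0)) has moves —a→ q1, —a→ q2, —c→ q3, —c→ q4, —d→ q3, —d→ q4, —d→ q5, —d→ q6
  q1 = 0 | (0 + 0) | (d.0 + c.0) has moves —c→ q7, —d→ q7
  q2 = d.(a.0 + c.0) | ((0 + 0) | 0 | d.0) has moves —d→ q8, —d→ q9
  q3 = (0 + 0)\{b} | 0 has moves ∅
  q4 = a.0 | (0 + 0) | 0 has moves —a→ q7
  q5 = (a.0 + c.0) | ((0 + 0) | a.0 | d.0) has moves —a→ q10, —a→ q8, —c→ q10, —d→ q11
  q6 = d.(a.0 + c.0) | ((0 + 0) | a.0 | 0) has moves —a→ q9, —d→ q11
  q7 = 0 | (0 + 0) | 0 has moves ∅
  q8 = (a.0 + c.0) | ((0 + 0) | 0 | d.0) has moves —a→ q12, —c→ q12, —d→ q13
  q9 = d.(a.0 + c.0) | ((0 + 0) | 0 | 0) has moves —d→ q13
  q10 = 0 | ((0 + 0) | a.0 | d.0) has moves —a→ q12, —d→ q14
  q11 = (a.0 + c.0) | ((0 + 0) | a.0 | 0) has moves —a→ q13, —a→ q14, —c→ q14
  q12 = 0 | ((0 + 0) | 0 | d.0) has moves —d→ q15
  q13 = (a.0 + c.0) | ((0 + 0) | 0 | 0) has moves —a→ q15, —c→ q15
  q14 = 0 | ((0 + 0) | a.0 | 0) has moves —a→ q15
  q15 = 0 | ((0 + 0) | 0 | 0) has moves ∅
Run σ = ⟨aa⟩ on P: start {p0}
  after a @ step 1: {p1, p2, p3}
  after a @ step 2: {p8}
  — P admits the full trace.
Run σ = ⟨aa⟩ on Q: start {q0}
  after a @ step 1: {q1, q2}
  after a @ step 2: ∅  — Q cannot continue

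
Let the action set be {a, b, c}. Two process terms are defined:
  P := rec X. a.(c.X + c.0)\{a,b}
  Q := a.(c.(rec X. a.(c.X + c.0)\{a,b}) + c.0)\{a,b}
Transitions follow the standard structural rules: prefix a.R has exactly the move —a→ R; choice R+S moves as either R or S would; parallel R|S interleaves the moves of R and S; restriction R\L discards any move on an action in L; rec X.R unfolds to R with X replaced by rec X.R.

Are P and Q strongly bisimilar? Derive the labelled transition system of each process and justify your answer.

P's transition system — 4 states:
  u0 = rec X. a.(c.X + c.0)\{a,b} has moves ··a··> u1
  u1 = (c.(rec X. a.(c.X + c.0)\{a,b}) + c.0)\{a,b} has moves ··c··> u2, ··c··> u3
  u2 = (rec X. a.(c.X + c.0)\{a,b})\{a,b} has moves ·
  u3 = 0\{a,b} has moves ·
Q's transition system — 4 states:
  v0 = a.(c.(rec X. a.(c.X + c.0)\{a,b}) + c.0)\{a,b} has moves ··a··> v1
  v1 = (c.(rec X. a.(c.X + c.0)\{a,b}) + c.0)\{a,b} has moves ··c··> v2, ··c··> v3
  v2 = (rec X. a.(c.X + c.0)\{a,b})\{a,b} has moves ·
  v3 = 0\{a,b} has moves ·
Bisimilarity quotient blocks:
  B0 = {u0, v0}
  B1 = {u1, v1}
  B2 = {u2, u3, v2, v3}
u0 ∈ B0, v0 ∈ B0 → same block

bisimilar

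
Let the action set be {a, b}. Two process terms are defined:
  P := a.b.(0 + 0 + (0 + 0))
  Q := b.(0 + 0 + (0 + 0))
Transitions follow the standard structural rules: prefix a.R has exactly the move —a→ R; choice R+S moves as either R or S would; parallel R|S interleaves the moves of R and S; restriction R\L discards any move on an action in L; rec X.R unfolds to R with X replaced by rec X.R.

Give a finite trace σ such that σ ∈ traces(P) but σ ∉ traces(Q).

P's transition system — 3 states:
  m0 = a.b.(0 + 0 + (0 + 0)) ⊢ -a-> m1
  m1 = b.(0 + 0 + (0 + 0)) ⊢ -b-> m2
  m2 = 0 + 0 + (0 + 0) ⊢ ·
Q's transition system — 2 states:
  n0 = b.(0 + 0 + (0 + 0)) ⊢ -b-> n1
  n1 = 0 + 0 + (0 + 0) ⊢ ·
Executing a from P (initial set {m0}):
  after a @ step 1: {m1}
  ✓ P
Executing a from Q (initial set {n0}):
  after a @ step 1: no successor for Q

a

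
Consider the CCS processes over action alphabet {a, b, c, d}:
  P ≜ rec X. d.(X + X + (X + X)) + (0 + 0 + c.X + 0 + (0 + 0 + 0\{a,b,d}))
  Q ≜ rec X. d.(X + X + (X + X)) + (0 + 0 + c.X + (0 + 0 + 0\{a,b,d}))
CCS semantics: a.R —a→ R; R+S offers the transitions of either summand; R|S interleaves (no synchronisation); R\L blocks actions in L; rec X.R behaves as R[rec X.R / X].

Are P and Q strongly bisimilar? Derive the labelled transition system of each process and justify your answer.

Reachable graph of P (2 states):
  s0 = rec X. d.(X + X + (X + X)) + (0 + 0 + c.X + 0 + (0 + 0 + 0\{a,b,d})) → -c-> s0, -d-> s1
  s1 = (rec X. d.(X + X + (X + X)) + (0 + 0 + c.X + 0 + (0 + 0 + 0\{a,b,d}))) + (rec X. d.(X + X + (X + X)) + (0 + 0 + c.X + 0 + (0 + 0 + 0\{a,b,d}))) + ((rec X. d.(X + X + (X + X)) + (0 + 0 + c.X + 0 + (0 + 0 + 0\{a,b,d}))) + (rec X. d.(X + X + (X + X)) + (0 + 0 + c.X + 0 + (0 + 0 + 0\{a,b,d})))) → -c-> s0, -d-> s1
Reachable graph of Q (2 states):
  t0 = rec X. d.(X + X + (X + X)) + (0 + 0 + c.X + (0 + 0 + 0\{a,b,d})) → -c-> t0, -d-> t1
  t1 = (rec X. d.(X + X + (X + X)) + (0 + 0 + c.X + (0 + 0 + 0\{a,b,d}))) + (rec X. d.(X + X + (X + X)) + (0 + 0 + c.X + (0 + 0 + 0\{a,b,d}))) + ((rec X. d.(X + X + (X + X)) + (0 + 0 + c.X + (0 + 0 + 0\{a,b,d}))) + (rec X. d.(X + X + (X + X)) + (0 + 0 + c.X + (0 + 0 + 0\{a,b,d})))) → -c-> t0, -d-> t1
Partition-refinement fixed point:
  B0 = {s0, s1, t0, t1}
s0 ∈ B0, t0 ∈ B0 → same block

P ~ Q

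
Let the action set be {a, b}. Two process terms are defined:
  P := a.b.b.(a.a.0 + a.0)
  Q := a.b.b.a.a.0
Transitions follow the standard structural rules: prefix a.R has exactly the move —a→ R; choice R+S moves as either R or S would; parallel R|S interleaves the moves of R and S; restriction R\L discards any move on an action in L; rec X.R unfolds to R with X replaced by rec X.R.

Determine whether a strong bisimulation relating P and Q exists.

NO

LTS(P): 6 reachable states
  m0 = a.b.b.(a.a.0 + a.0) :: —a→ m1
  m1 = b.b.(a.a.0 + a.0) :: —b→ m2
  m2 = b.(a.a.0 + a.0) :: —b→ m3
  m3 = a.a.0 + a.0 :: —a→ m4, —a→ m5
  m4 = 0 :: stopped
  m5 = a.0 :: —a→ m4
LTS(Q): 6 reachable states
  n0 = a.b.b.a.a.0 :: —a→ n1
  n1 = b.b.a.a.0 :: —b→ n2
  n2 = b.a.a.0 :: —b→ n3
  n3 = a.a.0 :: —a→ n4
  n4 = a.0 :: —a→ n5
  n5 = 0 :: stopped
Partition-refinement fixed point:
  B0 = {m0}
  B1 = {m1}
  B2 = {m2}
  B3 = {m3}
  B4 = {m4, n5}
  B5 = {m5, n4}
  B6 = {n0}
  B7 = {n1}
  B8 = {n2}
  B9 = {n3}
m0 ∈ B0, n0 ∈ B6 → different blocks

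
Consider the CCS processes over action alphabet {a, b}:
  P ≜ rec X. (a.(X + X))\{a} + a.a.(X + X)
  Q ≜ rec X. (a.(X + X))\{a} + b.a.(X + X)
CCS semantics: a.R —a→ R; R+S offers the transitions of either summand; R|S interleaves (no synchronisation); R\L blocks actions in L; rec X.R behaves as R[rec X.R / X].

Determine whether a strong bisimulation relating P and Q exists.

not bisimilar

Reachable graph of P (3 states):
  m0 = rec X. (a.(X + X))\{a} + a.a.(X + X) has moves =a=> m1
  m1 = a.((rec X. (a.(X + X))\{a} + a.a.(X + X)) + (rec X. (a.(X + X))\{a} + a.a.(X + X))) has moves =a=> m2
  m2 = (rec X. (a.(X + X))\{a} + a.a.(X + X)) + (rec X. (a.(X + X))\{a} + a.a.(X + X)) has moves =a=> m1
Reachable graph of Q (3 states):
  n0 = rec X. (a.(X + X))\{a} + b.a.(X + X) has moves =b=> n1
  n1 = a.((rec X. (a.(X + X))\{a} + b.a.(X + X)) + (rec X. (a.(X + X))\{a} + b.a.(X + X))) has moves =a=> n2
  n2 = (rec X. (a.(X + X))\{a} + b.a.(X + X)) + (rec X. (a.(X + X))\{a} + b.a.(X + X)) has moves =b=> n1
Coarsest stable partition (strong bisimilarity classes):
  B0 = {m0, m1, m2}
  B1 = {n0, n2}
  B2 = {n1}
m0 ∈ B0, n0 ∈ B1 → different blocks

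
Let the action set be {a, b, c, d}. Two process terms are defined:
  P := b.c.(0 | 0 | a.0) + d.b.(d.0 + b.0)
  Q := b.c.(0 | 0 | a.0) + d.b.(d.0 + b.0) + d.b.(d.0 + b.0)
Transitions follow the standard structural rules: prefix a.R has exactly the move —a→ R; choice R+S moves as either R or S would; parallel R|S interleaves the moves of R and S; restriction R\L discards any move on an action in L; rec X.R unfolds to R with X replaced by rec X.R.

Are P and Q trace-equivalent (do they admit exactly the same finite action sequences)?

P's transition system — 7 states:
  m0 = b.c.(0 | 0 | a.0) + d.b.(d.0 + b.0) :: =b=> m1, =d=> m2
  m1 = c.(0 | 0 | a.0) :: =c=> m3
  m2 = b.(d.0 + b.0) :: =b=> m4
  m3 = 0 | 0 | a.0 :: =a=> m5
  m4 = d.0 + b.0 :: =b=> m6, =d=> m6
  m5 = 0 | 0 | 0 :: ·
  m6 = 0 :: ·
Q's transition system — 7 states:
  n0 = b.c.(0 | 0 | a.0) + d.b.(d.0 + b.0) + d.b.(d.0 + b.0) :: =b=> n1, =d=> n2
  n1 = c.(0 | 0 | a.0) :: =c=> n3
  n2 = b.(d.0 + b.0) :: =b=> n4
  n3 = 0 | 0 | a.0 :: =a=> n5
  n4 = d.0 + b.0 :: =b=> n6, =d=> n6
  n5 = 0 | 0 | 0 :: ·
  n6 = 0 :: ·
Bisimilarity quotient blocks:
  B0 = {m0, n0}
  B1 = {m1, n1}
  B2 = {m3, n3}
  B3 = {m5, m6, n5, n6}
  B4 = {m2, n2}
  B5 = {m4, n4}
m0 ∈ B0, n0 ∈ B0 → same block
Bisimilar ⇒ trace-equivalent.

YES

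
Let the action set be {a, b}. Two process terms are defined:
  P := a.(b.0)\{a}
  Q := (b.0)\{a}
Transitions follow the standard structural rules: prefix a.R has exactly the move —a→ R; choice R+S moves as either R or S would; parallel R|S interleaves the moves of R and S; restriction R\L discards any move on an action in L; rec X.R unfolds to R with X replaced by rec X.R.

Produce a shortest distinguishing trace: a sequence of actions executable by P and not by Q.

P's transition system — 3 states:
  m0 = a.(b.0)\{a} | -a-> m1
  m1 = (b.0)\{a} | -b-> m2
  m2 = 0\{a} | stopped
Q's transition system — 2 states:
  n0 = (b.0)\{a} | -b-> n1
  n1 = 0\{a} | stopped
Executing a from P (initial set {m0}):
  step 1 (a): {m1}
  P completes σ.
Executing a from Q (initial set {n0}):
  step 1 (a): ∅ (Q stuck)

a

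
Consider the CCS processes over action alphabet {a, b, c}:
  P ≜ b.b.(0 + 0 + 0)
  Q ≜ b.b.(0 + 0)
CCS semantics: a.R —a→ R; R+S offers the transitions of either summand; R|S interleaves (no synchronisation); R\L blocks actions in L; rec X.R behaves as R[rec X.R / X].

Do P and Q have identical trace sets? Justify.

P's transition system — 3 states:
  p0 = b.b.(0 + 0 + 0) has moves -b-> p1
  p1 = b.(0 + 0 + 0) has moves -b-> p2
  p2 = 0 + 0 + 0 has moves stopped
Q's transition system — 3 states:
  q0 = b.b.(0 + 0) has moves -b-> q1
  q1 = b.(0 + 0) has moves -b-> q2
  q2 = 0 + 0 has moves stopped
Bisimilarity quotient blocks:
  B0 = {p0, q0}
  B1 = {p1, q1}
  B2 = {p2, q2}
p0 ∈ B0, q0 ∈ B0 → same block
Bisimilar ⇒ trace-equivalent.

traces(P) = traces(Q)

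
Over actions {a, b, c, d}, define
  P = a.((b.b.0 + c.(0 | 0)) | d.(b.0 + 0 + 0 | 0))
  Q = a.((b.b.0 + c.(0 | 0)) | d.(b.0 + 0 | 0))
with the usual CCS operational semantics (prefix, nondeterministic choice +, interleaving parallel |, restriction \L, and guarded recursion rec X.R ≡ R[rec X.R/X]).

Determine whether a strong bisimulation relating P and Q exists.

P's transition system — 13 states:
  s0 = a.((b.b.0 + c.(0 | 0)) | d.(b.0 + 0 + 0 | 0)) | ··a··> s1
  s1 = (b.b.0 + c.(0 | 0)) | d.(b.0 + 0 + 0 | 0) | ··b··> s2, ··c··> s3, ··d··> s4
  s2 = b.0 | d.(b.0 + 0 + 0 | 0) | ··b··> s5, ··d··> s6
  s3 = 0 | 0 | d.(b.0 + 0 + 0 | 0) | ··d··> s7
  s4 = (b.b.0 + c.(0 | 0)) | (b.0 + 0 + 0 | 0) | ··b··> s6, ··b··> s8, ··c··> s7
  s5 = 0 | d.(b.0 + 0 + 0 | 0) | ··d··> s9
  s6 = b.0 | (b.0 + 0 + 0 | 0) | ··b··> s10, ··b··> s9
  s7 = 0 | 0 | (b.0 + 0 + 0 | 0) | ··b··> s11
  s8 = (b.b.0 + c.(0 | 0)) | 0 | ··b··> s10, ··c··> s11
  s9 = 0 | (b.0 + 0 + 0 | 0) | ··b··> s12
  s10 = b.0 | 0 | ··b··> s12
  s11 = 0 | 0 | 0 | stopped
  s12 = 0 | 0 | stopped
Q's transition system — 13 states:
  t0 = a.((b.b.0 + c.(0 | 0)) | d.(b.0 + 0 | 0)) | ··a··> t1
  t1 = (b.b.0 + c.(0 | 0)) | d.(b.0 + 0 | 0) | ··b··> t2, ··c··> t3, ··d··> t4
  t2 = b.0 | d.(b.0 + 0 | 0) | ··b··> t5, ··d··> t6
  t3 = 0 | 0 | d.(b.0 + 0 | 0) | ··d··> t7
  t4 = (b.b.0 + c.(0 | 0)) | (b.0 + 0 | 0) | ··b··> t6, ··b··> t8, ··c··> t7
  t5 = 0 | d.(b.0 + 0 | 0) | ··d··> t9
  t6 = b.0 | (b.0 + 0 | 0) | ··b··> t10, ··b··> t9
  t7 = 0 | 0 | (b.0 + 0 | 0) | ··b··> t11
  t8 = (b.b.0 + c.(0 | 0)) | 0 | ··b··> t10, ··c··> t11
  t9 = 0 | (b.0 + 0 | 0) | ··b··> t12
  t10 = b.0 | 0 | ··b··> t12
  t11 = 0 | 0 | 0 | stopped
  t12 = 0 | 0 | stopped
Partition-refinement fixed point:
  B0 = {s0, t0}
  B1 = {s1, t1}
  B2 = {s3, s5, t3, t5}
  B3 = {s10, s7, s9, t10, t7, t9}
  B4 = {s11, s12, t11, t12}
  B5 = {s2, t2}
  B6 = {s6, t6}
  B7 = {s4, t4}
  B8 = {s8, t8}
s0 ∈ B0, t0 ∈ B0 → same block

P ~ Q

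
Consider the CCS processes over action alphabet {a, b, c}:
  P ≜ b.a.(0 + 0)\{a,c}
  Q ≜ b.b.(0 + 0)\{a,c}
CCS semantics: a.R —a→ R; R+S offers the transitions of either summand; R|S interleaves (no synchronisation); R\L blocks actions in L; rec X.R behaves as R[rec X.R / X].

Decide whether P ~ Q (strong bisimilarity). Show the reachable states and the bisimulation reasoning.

P's transition system — 3 states:
  u0 = b.a.(0 + 0)\{a,c} | --b--▸ u1
  u1 = a.(0 + 0)\{a,c} | --a--▸ u2
  u2 = (0 + 0)\{a,c} | deadlocked
Q's transition system — 3 states:
  v0 = b.b.(0 + 0)\{a,c} | --b--▸ v1
  v1 = b.(0 + 0)\{a,c} | --b--▸ v2
  v2 = (0 + 0)\{a,c} | deadlocked
Partition-refinement fixed point:
  B0 = {u0}
  B1 = {u1}
  B2 = {u2, v2}
  B3 = {v0}
  B4 = {v1}
u0 ∈ B0, v0 ∈ B3 → different blocks

NO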